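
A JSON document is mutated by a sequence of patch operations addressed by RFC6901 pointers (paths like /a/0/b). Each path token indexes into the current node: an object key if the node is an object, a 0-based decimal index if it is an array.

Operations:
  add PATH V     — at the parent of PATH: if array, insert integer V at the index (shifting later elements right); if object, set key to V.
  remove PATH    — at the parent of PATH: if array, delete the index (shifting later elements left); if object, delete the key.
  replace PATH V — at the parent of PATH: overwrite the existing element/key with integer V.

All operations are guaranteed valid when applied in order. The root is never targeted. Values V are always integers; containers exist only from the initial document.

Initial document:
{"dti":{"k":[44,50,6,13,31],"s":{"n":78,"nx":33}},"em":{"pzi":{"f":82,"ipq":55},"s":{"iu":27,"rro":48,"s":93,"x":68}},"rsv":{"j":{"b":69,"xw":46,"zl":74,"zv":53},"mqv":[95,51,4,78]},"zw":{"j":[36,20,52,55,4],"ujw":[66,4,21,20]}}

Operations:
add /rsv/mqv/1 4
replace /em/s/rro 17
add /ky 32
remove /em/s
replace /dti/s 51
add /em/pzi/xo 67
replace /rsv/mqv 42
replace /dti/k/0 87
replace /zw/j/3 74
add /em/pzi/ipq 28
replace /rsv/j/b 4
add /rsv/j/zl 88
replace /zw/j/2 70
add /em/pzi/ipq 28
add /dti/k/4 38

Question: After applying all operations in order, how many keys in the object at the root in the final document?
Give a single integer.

Answer: 5

Derivation:
After op 1 (add /rsv/mqv/1 4): {"dti":{"k":[44,50,6,13,31],"s":{"n":78,"nx":33}},"em":{"pzi":{"f":82,"ipq":55},"s":{"iu":27,"rro":48,"s":93,"x":68}},"rsv":{"j":{"b":69,"xw":46,"zl":74,"zv":53},"mqv":[95,4,51,4,78]},"zw":{"j":[36,20,52,55,4],"ujw":[66,4,21,20]}}
After op 2 (replace /em/s/rro 17): {"dti":{"k":[44,50,6,13,31],"s":{"n":78,"nx":33}},"em":{"pzi":{"f":82,"ipq":55},"s":{"iu":27,"rro":17,"s":93,"x":68}},"rsv":{"j":{"b":69,"xw":46,"zl":74,"zv":53},"mqv":[95,4,51,4,78]},"zw":{"j":[36,20,52,55,4],"ujw":[66,4,21,20]}}
After op 3 (add /ky 32): {"dti":{"k":[44,50,6,13,31],"s":{"n":78,"nx":33}},"em":{"pzi":{"f":82,"ipq":55},"s":{"iu":27,"rro":17,"s":93,"x":68}},"ky":32,"rsv":{"j":{"b":69,"xw":46,"zl":74,"zv":53},"mqv":[95,4,51,4,78]},"zw":{"j":[36,20,52,55,4],"ujw":[66,4,21,20]}}
After op 4 (remove /em/s): {"dti":{"k":[44,50,6,13,31],"s":{"n":78,"nx":33}},"em":{"pzi":{"f":82,"ipq":55}},"ky":32,"rsv":{"j":{"b":69,"xw":46,"zl":74,"zv":53},"mqv":[95,4,51,4,78]},"zw":{"j":[36,20,52,55,4],"ujw":[66,4,21,20]}}
After op 5 (replace /dti/s 51): {"dti":{"k":[44,50,6,13,31],"s":51},"em":{"pzi":{"f":82,"ipq":55}},"ky":32,"rsv":{"j":{"b":69,"xw":46,"zl":74,"zv":53},"mqv":[95,4,51,4,78]},"zw":{"j":[36,20,52,55,4],"ujw":[66,4,21,20]}}
After op 6 (add /em/pzi/xo 67): {"dti":{"k":[44,50,6,13,31],"s":51},"em":{"pzi":{"f":82,"ipq":55,"xo":67}},"ky":32,"rsv":{"j":{"b":69,"xw":46,"zl":74,"zv":53},"mqv":[95,4,51,4,78]},"zw":{"j":[36,20,52,55,4],"ujw":[66,4,21,20]}}
After op 7 (replace /rsv/mqv 42): {"dti":{"k":[44,50,6,13,31],"s":51},"em":{"pzi":{"f":82,"ipq":55,"xo":67}},"ky":32,"rsv":{"j":{"b":69,"xw":46,"zl":74,"zv":53},"mqv":42},"zw":{"j":[36,20,52,55,4],"ujw":[66,4,21,20]}}
After op 8 (replace /dti/k/0 87): {"dti":{"k":[87,50,6,13,31],"s":51},"em":{"pzi":{"f":82,"ipq":55,"xo":67}},"ky":32,"rsv":{"j":{"b":69,"xw":46,"zl":74,"zv":53},"mqv":42},"zw":{"j":[36,20,52,55,4],"ujw":[66,4,21,20]}}
After op 9 (replace /zw/j/3 74): {"dti":{"k":[87,50,6,13,31],"s":51},"em":{"pzi":{"f":82,"ipq":55,"xo":67}},"ky":32,"rsv":{"j":{"b":69,"xw":46,"zl":74,"zv":53},"mqv":42},"zw":{"j":[36,20,52,74,4],"ujw":[66,4,21,20]}}
After op 10 (add /em/pzi/ipq 28): {"dti":{"k":[87,50,6,13,31],"s":51},"em":{"pzi":{"f":82,"ipq":28,"xo":67}},"ky":32,"rsv":{"j":{"b":69,"xw":46,"zl":74,"zv":53},"mqv":42},"zw":{"j":[36,20,52,74,4],"ujw":[66,4,21,20]}}
After op 11 (replace /rsv/j/b 4): {"dti":{"k":[87,50,6,13,31],"s":51},"em":{"pzi":{"f":82,"ipq":28,"xo":67}},"ky":32,"rsv":{"j":{"b":4,"xw":46,"zl":74,"zv":53},"mqv":42},"zw":{"j":[36,20,52,74,4],"ujw":[66,4,21,20]}}
After op 12 (add /rsv/j/zl 88): {"dti":{"k":[87,50,6,13,31],"s":51},"em":{"pzi":{"f":82,"ipq":28,"xo":67}},"ky":32,"rsv":{"j":{"b":4,"xw":46,"zl":88,"zv":53},"mqv":42},"zw":{"j":[36,20,52,74,4],"ujw":[66,4,21,20]}}
After op 13 (replace /zw/j/2 70): {"dti":{"k":[87,50,6,13,31],"s":51},"em":{"pzi":{"f":82,"ipq":28,"xo":67}},"ky":32,"rsv":{"j":{"b":4,"xw":46,"zl":88,"zv":53},"mqv":42},"zw":{"j":[36,20,70,74,4],"ujw":[66,4,21,20]}}
After op 14 (add /em/pzi/ipq 28): {"dti":{"k":[87,50,6,13,31],"s":51},"em":{"pzi":{"f":82,"ipq":28,"xo":67}},"ky":32,"rsv":{"j":{"b":4,"xw":46,"zl":88,"zv":53},"mqv":42},"zw":{"j":[36,20,70,74,4],"ujw":[66,4,21,20]}}
After op 15 (add /dti/k/4 38): {"dti":{"k":[87,50,6,13,38,31],"s":51},"em":{"pzi":{"f":82,"ipq":28,"xo":67}},"ky":32,"rsv":{"j":{"b":4,"xw":46,"zl":88,"zv":53},"mqv":42},"zw":{"j":[36,20,70,74,4],"ujw":[66,4,21,20]}}
Size at the root: 5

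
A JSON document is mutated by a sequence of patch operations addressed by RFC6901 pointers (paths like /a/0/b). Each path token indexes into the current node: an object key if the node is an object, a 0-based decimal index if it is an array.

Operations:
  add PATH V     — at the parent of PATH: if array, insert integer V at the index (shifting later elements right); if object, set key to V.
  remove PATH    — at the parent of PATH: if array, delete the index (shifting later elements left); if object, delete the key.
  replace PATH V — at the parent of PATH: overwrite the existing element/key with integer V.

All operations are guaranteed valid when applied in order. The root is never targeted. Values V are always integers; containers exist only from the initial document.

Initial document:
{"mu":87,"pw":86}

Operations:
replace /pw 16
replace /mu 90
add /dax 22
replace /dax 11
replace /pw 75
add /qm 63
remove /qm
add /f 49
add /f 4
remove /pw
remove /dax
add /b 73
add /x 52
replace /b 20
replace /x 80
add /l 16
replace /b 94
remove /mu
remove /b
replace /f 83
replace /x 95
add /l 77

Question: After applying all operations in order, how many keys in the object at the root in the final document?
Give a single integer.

Answer: 3

Derivation:
After op 1 (replace /pw 16): {"mu":87,"pw":16}
After op 2 (replace /mu 90): {"mu":90,"pw":16}
After op 3 (add /dax 22): {"dax":22,"mu":90,"pw":16}
After op 4 (replace /dax 11): {"dax":11,"mu":90,"pw":16}
After op 5 (replace /pw 75): {"dax":11,"mu":90,"pw":75}
After op 6 (add /qm 63): {"dax":11,"mu":90,"pw":75,"qm":63}
After op 7 (remove /qm): {"dax":11,"mu":90,"pw":75}
After op 8 (add /f 49): {"dax":11,"f":49,"mu":90,"pw":75}
After op 9 (add /f 4): {"dax":11,"f":4,"mu":90,"pw":75}
After op 10 (remove /pw): {"dax":11,"f":4,"mu":90}
After op 11 (remove /dax): {"f":4,"mu":90}
After op 12 (add /b 73): {"b":73,"f":4,"mu":90}
After op 13 (add /x 52): {"b":73,"f":4,"mu":90,"x":52}
After op 14 (replace /b 20): {"b":20,"f":4,"mu":90,"x":52}
After op 15 (replace /x 80): {"b":20,"f":4,"mu":90,"x":80}
After op 16 (add /l 16): {"b":20,"f":4,"l":16,"mu":90,"x":80}
After op 17 (replace /b 94): {"b":94,"f":4,"l":16,"mu":90,"x":80}
After op 18 (remove /mu): {"b":94,"f":4,"l":16,"x":80}
After op 19 (remove /b): {"f":4,"l":16,"x":80}
After op 20 (replace /f 83): {"f":83,"l":16,"x":80}
After op 21 (replace /x 95): {"f":83,"l":16,"x":95}
After op 22 (add /l 77): {"f":83,"l":77,"x":95}
Size at the root: 3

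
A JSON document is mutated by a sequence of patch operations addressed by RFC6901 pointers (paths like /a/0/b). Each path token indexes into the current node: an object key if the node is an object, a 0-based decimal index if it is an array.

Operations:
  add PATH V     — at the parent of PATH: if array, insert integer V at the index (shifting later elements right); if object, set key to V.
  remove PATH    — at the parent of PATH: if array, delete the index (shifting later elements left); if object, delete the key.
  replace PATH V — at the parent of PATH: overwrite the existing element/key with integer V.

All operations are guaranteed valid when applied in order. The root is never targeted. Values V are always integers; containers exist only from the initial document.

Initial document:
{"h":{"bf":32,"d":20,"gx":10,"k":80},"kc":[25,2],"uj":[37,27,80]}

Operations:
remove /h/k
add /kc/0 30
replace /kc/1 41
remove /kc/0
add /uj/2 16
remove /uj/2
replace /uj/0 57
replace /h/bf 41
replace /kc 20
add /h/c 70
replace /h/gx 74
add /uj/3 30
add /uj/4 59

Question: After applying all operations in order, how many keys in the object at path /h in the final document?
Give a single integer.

Answer: 4

Derivation:
After op 1 (remove /h/k): {"h":{"bf":32,"d":20,"gx":10},"kc":[25,2],"uj":[37,27,80]}
After op 2 (add /kc/0 30): {"h":{"bf":32,"d":20,"gx":10},"kc":[30,25,2],"uj":[37,27,80]}
After op 3 (replace /kc/1 41): {"h":{"bf":32,"d":20,"gx":10},"kc":[30,41,2],"uj":[37,27,80]}
After op 4 (remove /kc/0): {"h":{"bf":32,"d":20,"gx":10},"kc":[41,2],"uj":[37,27,80]}
After op 5 (add /uj/2 16): {"h":{"bf":32,"d":20,"gx":10},"kc":[41,2],"uj":[37,27,16,80]}
After op 6 (remove /uj/2): {"h":{"bf":32,"d":20,"gx":10},"kc":[41,2],"uj":[37,27,80]}
After op 7 (replace /uj/0 57): {"h":{"bf":32,"d":20,"gx":10},"kc":[41,2],"uj":[57,27,80]}
After op 8 (replace /h/bf 41): {"h":{"bf":41,"d":20,"gx":10},"kc":[41,2],"uj":[57,27,80]}
After op 9 (replace /kc 20): {"h":{"bf":41,"d":20,"gx":10},"kc":20,"uj":[57,27,80]}
After op 10 (add /h/c 70): {"h":{"bf":41,"c":70,"d":20,"gx":10},"kc":20,"uj":[57,27,80]}
After op 11 (replace /h/gx 74): {"h":{"bf":41,"c":70,"d":20,"gx":74},"kc":20,"uj":[57,27,80]}
After op 12 (add /uj/3 30): {"h":{"bf":41,"c":70,"d":20,"gx":74},"kc":20,"uj":[57,27,80,30]}
After op 13 (add /uj/4 59): {"h":{"bf":41,"c":70,"d":20,"gx":74},"kc":20,"uj":[57,27,80,30,59]}
Size at path /h: 4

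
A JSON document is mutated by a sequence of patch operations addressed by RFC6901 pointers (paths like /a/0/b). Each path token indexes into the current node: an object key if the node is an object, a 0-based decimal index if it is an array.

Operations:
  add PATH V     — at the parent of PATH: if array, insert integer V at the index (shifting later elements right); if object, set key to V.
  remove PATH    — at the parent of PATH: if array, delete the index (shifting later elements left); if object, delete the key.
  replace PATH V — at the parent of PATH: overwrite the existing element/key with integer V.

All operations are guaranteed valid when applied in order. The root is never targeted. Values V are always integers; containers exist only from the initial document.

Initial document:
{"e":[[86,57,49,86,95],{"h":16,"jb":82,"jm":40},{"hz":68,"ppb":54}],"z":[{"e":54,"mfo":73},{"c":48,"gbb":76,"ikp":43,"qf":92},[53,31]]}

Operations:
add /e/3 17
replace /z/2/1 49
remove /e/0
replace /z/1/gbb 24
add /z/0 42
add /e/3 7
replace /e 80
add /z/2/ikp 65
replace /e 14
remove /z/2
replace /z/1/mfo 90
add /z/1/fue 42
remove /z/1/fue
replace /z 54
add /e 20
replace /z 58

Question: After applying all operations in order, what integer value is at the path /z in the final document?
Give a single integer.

After op 1 (add /e/3 17): {"e":[[86,57,49,86,95],{"h":16,"jb":82,"jm":40},{"hz":68,"ppb":54},17],"z":[{"e":54,"mfo":73},{"c":48,"gbb":76,"ikp":43,"qf":92},[53,31]]}
After op 2 (replace /z/2/1 49): {"e":[[86,57,49,86,95],{"h":16,"jb":82,"jm":40},{"hz":68,"ppb":54},17],"z":[{"e":54,"mfo":73},{"c":48,"gbb":76,"ikp":43,"qf":92},[53,49]]}
After op 3 (remove /e/0): {"e":[{"h":16,"jb":82,"jm":40},{"hz":68,"ppb":54},17],"z":[{"e":54,"mfo":73},{"c":48,"gbb":76,"ikp":43,"qf":92},[53,49]]}
After op 4 (replace /z/1/gbb 24): {"e":[{"h":16,"jb":82,"jm":40},{"hz":68,"ppb":54},17],"z":[{"e":54,"mfo":73},{"c":48,"gbb":24,"ikp":43,"qf":92},[53,49]]}
After op 5 (add /z/0 42): {"e":[{"h":16,"jb":82,"jm":40},{"hz":68,"ppb":54},17],"z":[42,{"e":54,"mfo":73},{"c":48,"gbb":24,"ikp":43,"qf":92},[53,49]]}
After op 6 (add /e/3 7): {"e":[{"h":16,"jb":82,"jm":40},{"hz":68,"ppb":54},17,7],"z":[42,{"e":54,"mfo":73},{"c":48,"gbb":24,"ikp":43,"qf":92},[53,49]]}
After op 7 (replace /e 80): {"e":80,"z":[42,{"e":54,"mfo":73},{"c":48,"gbb":24,"ikp":43,"qf":92},[53,49]]}
After op 8 (add /z/2/ikp 65): {"e":80,"z":[42,{"e":54,"mfo":73},{"c":48,"gbb":24,"ikp":65,"qf":92},[53,49]]}
After op 9 (replace /e 14): {"e":14,"z":[42,{"e":54,"mfo":73},{"c":48,"gbb":24,"ikp":65,"qf":92},[53,49]]}
After op 10 (remove /z/2): {"e":14,"z":[42,{"e":54,"mfo":73},[53,49]]}
After op 11 (replace /z/1/mfo 90): {"e":14,"z":[42,{"e":54,"mfo":90},[53,49]]}
After op 12 (add /z/1/fue 42): {"e":14,"z":[42,{"e":54,"fue":42,"mfo":90},[53,49]]}
After op 13 (remove /z/1/fue): {"e":14,"z":[42,{"e":54,"mfo":90},[53,49]]}
After op 14 (replace /z 54): {"e":14,"z":54}
After op 15 (add /e 20): {"e":20,"z":54}
After op 16 (replace /z 58): {"e":20,"z":58}
Value at /z: 58

Answer: 58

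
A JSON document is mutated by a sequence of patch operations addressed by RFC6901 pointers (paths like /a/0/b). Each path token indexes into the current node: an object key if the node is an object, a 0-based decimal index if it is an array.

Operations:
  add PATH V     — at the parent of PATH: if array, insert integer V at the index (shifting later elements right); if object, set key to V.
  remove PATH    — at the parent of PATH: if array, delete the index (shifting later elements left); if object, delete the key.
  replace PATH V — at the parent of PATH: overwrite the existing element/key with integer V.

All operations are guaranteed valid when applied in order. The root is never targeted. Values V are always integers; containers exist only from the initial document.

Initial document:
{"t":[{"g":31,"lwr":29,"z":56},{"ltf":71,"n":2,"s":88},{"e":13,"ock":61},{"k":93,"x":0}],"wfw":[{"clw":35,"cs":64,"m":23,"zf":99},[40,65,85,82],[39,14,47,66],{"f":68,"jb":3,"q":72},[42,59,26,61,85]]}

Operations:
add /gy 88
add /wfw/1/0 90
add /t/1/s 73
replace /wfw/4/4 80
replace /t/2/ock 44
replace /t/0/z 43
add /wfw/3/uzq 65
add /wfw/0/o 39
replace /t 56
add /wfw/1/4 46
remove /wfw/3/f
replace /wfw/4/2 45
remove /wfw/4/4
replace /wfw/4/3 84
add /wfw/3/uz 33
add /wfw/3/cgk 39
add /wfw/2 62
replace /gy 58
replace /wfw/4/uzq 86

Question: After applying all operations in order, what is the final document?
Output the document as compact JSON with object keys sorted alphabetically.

After op 1 (add /gy 88): {"gy":88,"t":[{"g":31,"lwr":29,"z":56},{"ltf":71,"n":2,"s":88},{"e":13,"ock":61},{"k":93,"x":0}],"wfw":[{"clw":35,"cs":64,"m":23,"zf":99},[40,65,85,82],[39,14,47,66],{"f":68,"jb":3,"q":72},[42,59,26,61,85]]}
After op 2 (add /wfw/1/0 90): {"gy":88,"t":[{"g":31,"lwr":29,"z":56},{"ltf":71,"n":2,"s":88},{"e":13,"ock":61},{"k":93,"x":0}],"wfw":[{"clw":35,"cs":64,"m":23,"zf":99},[90,40,65,85,82],[39,14,47,66],{"f":68,"jb":3,"q":72},[42,59,26,61,85]]}
After op 3 (add /t/1/s 73): {"gy":88,"t":[{"g":31,"lwr":29,"z":56},{"ltf":71,"n":2,"s":73},{"e":13,"ock":61},{"k":93,"x":0}],"wfw":[{"clw":35,"cs":64,"m":23,"zf":99},[90,40,65,85,82],[39,14,47,66],{"f":68,"jb":3,"q":72},[42,59,26,61,85]]}
After op 4 (replace /wfw/4/4 80): {"gy":88,"t":[{"g":31,"lwr":29,"z":56},{"ltf":71,"n":2,"s":73},{"e":13,"ock":61},{"k":93,"x":0}],"wfw":[{"clw":35,"cs":64,"m":23,"zf":99},[90,40,65,85,82],[39,14,47,66],{"f":68,"jb":3,"q":72},[42,59,26,61,80]]}
After op 5 (replace /t/2/ock 44): {"gy":88,"t":[{"g":31,"lwr":29,"z":56},{"ltf":71,"n":2,"s":73},{"e":13,"ock":44},{"k":93,"x":0}],"wfw":[{"clw":35,"cs":64,"m":23,"zf":99},[90,40,65,85,82],[39,14,47,66],{"f":68,"jb":3,"q":72},[42,59,26,61,80]]}
After op 6 (replace /t/0/z 43): {"gy":88,"t":[{"g":31,"lwr":29,"z":43},{"ltf":71,"n":2,"s":73},{"e":13,"ock":44},{"k":93,"x":0}],"wfw":[{"clw":35,"cs":64,"m":23,"zf":99},[90,40,65,85,82],[39,14,47,66],{"f":68,"jb":3,"q":72},[42,59,26,61,80]]}
After op 7 (add /wfw/3/uzq 65): {"gy":88,"t":[{"g":31,"lwr":29,"z":43},{"ltf":71,"n":2,"s":73},{"e":13,"ock":44},{"k":93,"x":0}],"wfw":[{"clw":35,"cs":64,"m":23,"zf":99},[90,40,65,85,82],[39,14,47,66],{"f":68,"jb":3,"q":72,"uzq":65},[42,59,26,61,80]]}
After op 8 (add /wfw/0/o 39): {"gy":88,"t":[{"g":31,"lwr":29,"z":43},{"ltf":71,"n":2,"s":73},{"e":13,"ock":44},{"k":93,"x":0}],"wfw":[{"clw":35,"cs":64,"m":23,"o":39,"zf":99},[90,40,65,85,82],[39,14,47,66],{"f":68,"jb":3,"q":72,"uzq":65},[42,59,26,61,80]]}
After op 9 (replace /t 56): {"gy":88,"t":56,"wfw":[{"clw":35,"cs":64,"m":23,"o":39,"zf":99},[90,40,65,85,82],[39,14,47,66],{"f":68,"jb":3,"q":72,"uzq":65},[42,59,26,61,80]]}
After op 10 (add /wfw/1/4 46): {"gy":88,"t":56,"wfw":[{"clw":35,"cs":64,"m":23,"o":39,"zf":99},[90,40,65,85,46,82],[39,14,47,66],{"f":68,"jb":3,"q":72,"uzq":65},[42,59,26,61,80]]}
After op 11 (remove /wfw/3/f): {"gy":88,"t":56,"wfw":[{"clw":35,"cs":64,"m":23,"o":39,"zf":99},[90,40,65,85,46,82],[39,14,47,66],{"jb":3,"q":72,"uzq":65},[42,59,26,61,80]]}
After op 12 (replace /wfw/4/2 45): {"gy":88,"t":56,"wfw":[{"clw":35,"cs":64,"m":23,"o":39,"zf":99},[90,40,65,85,46,82],[39,14,47,66],{"jb":3,"q":72,"uzq":65},[42,59,45,61,80]]}
After op 13 (remove /wfw/4/4): {"gy":88,"t":56,"wfw":[{"clw":35,"cs":64,"m":23,"o":39,"zf":99},[90,40,65,85,46,82],[39,14,47,66],{"jb":3,"q":72,"uzq":65},[42,59,45,61]]}
After op 14 (replace /wfw/4/3 84): {"gy":88,"t":56,"wfw":[{"clw":35,"cs":64,"m":23,"o":39,"zf":99},[90,40,65,85,46,82],[39,14,47,66],{"jb":3,"q":72,"uzq":65},[42,59,45,84]]}
After op 15 (add /wfw/3/uz 33): {"gy":88,"t":56,"wfw":[{"clw":35,"cs":64,"m":23,"o":39,"zf":99},[90,40,65,85,46,82],[39,14,47,66],{"jb":3,"q":72,"uz":33,"uzq":65},[42,59,45,84]]}
After op 16 (add /wfw/3/cgk 39): {"gy":88,"t":56,"wfw":[{"clw":35,"cs":64,"m":23,"o":39,"zf":99},[90,40,65,85,46,82],[39,14,47,66],{"cgk":39,"jb":3,"q":72,"uz":33,"uzq":65},[42,59,45,84]]}
After op 17 (add /wfw/2 62): {"gy":88,"t":56,"wfw":[{"clw":35,"cs":64,"m":23,"o":39,"zf":99},[90,40,65,85,46,82],62,[39,14,47,66],{"cgk":39,"jb":3,"q":72,"uz":33,"uzq":65},[42,59,45,84]]}
After op 18 (replace /gy 58): {"gy":58,"t":56,"wfw":[{"clw":35,"cs":64,"m":23,"o":39,"zf":99},[90,40,65,85,46,82],62,[39,14,47,66],{"cgk":39,"jb":3,"q":72,"uz":33,"uzq":65},[42,59,45,84]]}
After op 19 (replace /wfw/4/uzq 86): {"gy":58,"t":56,"wfw":[{"clw":35,"cs":64,"m":23,"o":39,"zf":99},[90,40,65,85,46,82],62,[39,14,47,66],{"cgk":39,"jb":3,"q":72,"uz":33,"uzq":86},[42,59,45,84]]}

Answer: {"gy":58,"t":56,"wfw":[{"clw":35,"cs":64,"m":23,"o":39,"zf":99},[90,40,65,85,46,82],62,[39,14,47,66],{"cgk":39,"jb":3,"q":72,"uz":33,"uzq":86},[42,59,45,84]]}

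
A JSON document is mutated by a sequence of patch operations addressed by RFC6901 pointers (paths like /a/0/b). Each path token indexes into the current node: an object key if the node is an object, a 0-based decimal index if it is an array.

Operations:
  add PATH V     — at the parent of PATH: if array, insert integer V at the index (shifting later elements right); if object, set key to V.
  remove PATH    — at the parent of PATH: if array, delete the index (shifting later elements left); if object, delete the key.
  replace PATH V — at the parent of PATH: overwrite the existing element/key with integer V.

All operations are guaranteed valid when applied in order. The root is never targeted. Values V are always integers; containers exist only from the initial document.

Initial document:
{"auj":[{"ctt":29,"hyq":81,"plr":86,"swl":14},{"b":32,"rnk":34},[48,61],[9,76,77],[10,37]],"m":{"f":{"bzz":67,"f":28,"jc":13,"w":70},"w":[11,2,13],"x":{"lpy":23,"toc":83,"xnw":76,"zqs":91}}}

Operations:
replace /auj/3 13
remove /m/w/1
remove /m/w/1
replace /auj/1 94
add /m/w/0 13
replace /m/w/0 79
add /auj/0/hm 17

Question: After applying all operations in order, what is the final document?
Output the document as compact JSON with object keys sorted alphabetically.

Answer: {"auj":[{"ctt":29,"hm":17,"hyq":81,"plr":86,"swl":14},94,[48,61],13,[10,37]],"m":{"f":{"bzz":67,"f":28,"jc":13,"w":70},"w":[79,11],"x":{"lpy":23,"toc":83,"xnw":76,"zqs":91}}}

Derivation:
After op 1 (replace /auj/3 13): {"auj":[{"ctt":29,"hyq":81,"plr":86,"swl":14},{"b":32,"rnk":34},[48,61],13,[10,37]],"m":{"f":{"bzz":67,"f":28,"jc":13,"w":70},"w":[11,2,13],"x":{"lpy":23,"toc":83,"xnw":76,"zqs":91}}}
After op 2 (remove /m/w/1): {"auj":[{"ctt":29,"hyq":81,"plr":86,"swl":14},{"b":32,"rnk":34},[48,61],13,[10,37]],"m":{"f":{"bzz":67,"f":28,"jc":13,"w":70},"w":[11,13],"x":{"lpy":23,"toc":83,"xnw":76,"zqs":91}}}
After op 3 (remove /m/w/1): {"auj":[{"ctt":29,"hyq":81,"plr":86,"swl":14},{"b":32,"rnk":34},[48,61],13,[10,37]],"m":{"f":{"bzz":67,"f":28,"jc":13,"w":70},"w":[11],"x":{"lpy":23,"toc":83,"xnw":76,"zqs":91}}}
After op 4 (replace /auj/1 94): {"auj":[{"ctt":29,"hyq":81,"plr":86,"swl":14},94,[48,61],13,[10,37]],"m":{"f":{"bzz":67,"f":28,"jc":13,"w":70},"w":[11],"x":{"lpy":23,"toc":83,"xnw":76,"zqs":91}}}
After op 5 (add /m/w/0 13): {"auj":[{"ctt":29,"hyq":81,"plr":86,"swl":14},94,[48,61],13,[10,37]],"m":{"f":{"bzz":67,"f":28,"jc":13,"w":70},"w":[13,11],"x":{"lpy":23,"toc":83,"xnw":76,"zqs":91}}}
After op 6 (replace /m/w/0 79): {"auj":[{"ctt":29,"hyq":81,"plr":86,"swl":14},94,[48,61],13,[10,37]],"m":{"f":{"bzz":67,"f":28,"jc":13,"w":70},"w":[79,11],"x":{"lpy":23,"toc":83,"xnw":76,"zqs":91}}}
After op 7 (add /auj/0/hm 17): {"auj":[{"ctt":29,"hm":17,"hyq":81,"plr":86,"swl":14},94,[48,61],13,[10,37]],"m":{"f":{"bzz":67,"f":28,"jc":13,"w":70},"w":[79,11],"x":{"lpy":23,"toc":83,"xnw":76,"zqs":91}}}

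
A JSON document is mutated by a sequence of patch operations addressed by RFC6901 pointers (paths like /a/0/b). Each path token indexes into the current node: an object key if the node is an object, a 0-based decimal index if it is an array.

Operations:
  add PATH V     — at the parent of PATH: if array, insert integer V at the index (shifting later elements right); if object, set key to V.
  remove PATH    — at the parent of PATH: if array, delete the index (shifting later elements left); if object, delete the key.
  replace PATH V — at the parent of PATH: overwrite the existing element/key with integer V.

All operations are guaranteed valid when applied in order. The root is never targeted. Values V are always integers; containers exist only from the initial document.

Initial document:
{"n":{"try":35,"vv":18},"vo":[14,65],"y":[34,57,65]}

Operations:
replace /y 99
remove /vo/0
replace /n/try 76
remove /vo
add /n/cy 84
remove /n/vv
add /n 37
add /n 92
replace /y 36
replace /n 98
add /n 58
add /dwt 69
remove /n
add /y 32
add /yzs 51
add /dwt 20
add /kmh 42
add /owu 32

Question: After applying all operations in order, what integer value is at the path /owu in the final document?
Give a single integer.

After op 1 (replace /y 99): {"n":{"try":35,"vv":18},"vo":[14,65],"y":99}
After op 2 (remove /vo/0): {"n":{"try":35,"vv":18},"vo":[65],"y":99}
After op 3 (replace /n/try 76): {"n":{"try":76,"vv":18},"vo":[65],"y":99}
After op 4 (remove /vo): {"n":{"try":76,"vv":18},"y":99}
After op 5 (add /n/cy 84): {"n":{"cy":84,"try":76,"vv":18},"y":99}
After op 6 (remove /n/vv): {"n":{"cy":84,"try":76},"y":99}
After op 7 (add /n 37): {"n":37,"y":99}
After op 8 (add /n 92): {"n":92,"y":99}
After op 9 (replace /y 36): {"n":92,"y":36}
After op 10 (replace /n 98): {"n":98,"y":36}
After op 11 (add /n 58): {"n":58,"y":36}
After op 12 (add /dwt 69): {"dwt":69,"n":58,"y":36}
After op 13 (remove /n): {"dwt":69,"y":36}
After op 14 (add /y 32): {"dwt":69,"y":32}
After op 15 (add /yzs 51): {"dwt":69,"y":32,"yzs":51}
After op 16 (add /dwt 20): {"dwt":20,"y":32,"yzs":51}
After op 17 (add /kmh 42): {"dwt":20,"kmh":42,"y":32,"yzs":51}
After op 18 (add /owu 32): {"dwt":20,"kmh":42,"owu":32,"y":32,"yzs":51}
Value at /owu: 32

Answer: 32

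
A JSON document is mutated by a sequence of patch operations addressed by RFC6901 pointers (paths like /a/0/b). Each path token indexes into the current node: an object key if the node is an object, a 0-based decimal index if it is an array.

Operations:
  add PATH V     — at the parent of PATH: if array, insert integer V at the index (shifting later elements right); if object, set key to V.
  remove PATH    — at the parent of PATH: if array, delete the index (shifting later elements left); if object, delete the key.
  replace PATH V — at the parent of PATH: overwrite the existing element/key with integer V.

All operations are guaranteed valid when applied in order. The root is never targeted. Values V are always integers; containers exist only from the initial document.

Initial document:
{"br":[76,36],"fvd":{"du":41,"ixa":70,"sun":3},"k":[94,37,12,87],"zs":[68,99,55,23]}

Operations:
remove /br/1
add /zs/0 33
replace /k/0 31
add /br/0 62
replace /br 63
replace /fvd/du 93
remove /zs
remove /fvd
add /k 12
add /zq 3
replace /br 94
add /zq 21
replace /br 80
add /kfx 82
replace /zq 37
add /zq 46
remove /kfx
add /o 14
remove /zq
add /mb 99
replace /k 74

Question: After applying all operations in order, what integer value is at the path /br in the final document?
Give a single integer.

After op 1 (remove /br/1): {"br":[76],"fvd":{"du":41,"ixa":70,"sun":3},"k":[94,37,12,87],"zs":[68,99,55,23]}
After op 2 (add /zs/0 33): {"br":[76],"fvd":{"du":41,"ixa":70,"sun":3},"k":[94,37,12,87],"zs":[33,68,99,55,23]}
After op 3 (replace /k/0 31): {"br":[76],"fvd":{"du":41,"ixa":70,"sun":3},"k":[31,37,12,87],"zs":[33,68,99,55,23]}
After op 4 (add /br/0 62): {"br":[62,76],"fvd":{"du":41,"ixa":70,"sun":3},"k":[31,37,12,87],"zs":[33,68,99,55,23]}
After op 5 (replace /br 63): {"br":63,"fvd":{"du":41,"ixa":70,"sun":3},"k":[31,37,12,87],"zs":[33,68,99,55,23]}
After op 6 (replace /fvd/du 93): {"br":63,"fvd":{"du":93,"ixa":70,"sun":3},"k":[31,37,12,87],"zs":[33,68,99,55,23]}
After op 7 (remove /zs): {"br":63,"fvd":{"du":93,"ixa":70,"sun":3},"k":[31,37,12,87]}
After op 8 (remove /fvd): {"br":63,"k":[31,37,12,87]}
After op 9 (add /k 12): {"br":63,"k":12}
After op 10 (add /zq 3): {"br":63,"k":12,"zq":3}
After op 11 (replace /br 94): {"br":94,"k":12,"zq":3}
After op 12 (add /zq 21): {"br":94,"k":12,"zq":21}
After op 13 (replace /br 80): {"br":80,"k":12,"zq":21}
After op 14 (add /kfx 82): {"br":80,"k":12,"kfx":82,"zq":21}
After op 15 (replace /zq 37): {"br":80,"k":12,"kfx":82,"zq":37}
After op 16 (add /zq 46): {"br":80,"k":12,"kfx":82,"zq":46}
After op 17 (remove /kfx): {"br":80,"k":12,"zq":46}
After op 18 (add /o 14): {"br":80,"k":12,"o":14,"zq":46}
After op 19 (remove /zq): {"br":80,"k":12,"o":14}
After op 20 (add /mb 99): {"br":80,"k":12,"mb":99,"o":14}
After op 21 (replace /k 74): {"br":80,"k":74,"mb":99,"o":14}
Value at /br: 80

Answer: 80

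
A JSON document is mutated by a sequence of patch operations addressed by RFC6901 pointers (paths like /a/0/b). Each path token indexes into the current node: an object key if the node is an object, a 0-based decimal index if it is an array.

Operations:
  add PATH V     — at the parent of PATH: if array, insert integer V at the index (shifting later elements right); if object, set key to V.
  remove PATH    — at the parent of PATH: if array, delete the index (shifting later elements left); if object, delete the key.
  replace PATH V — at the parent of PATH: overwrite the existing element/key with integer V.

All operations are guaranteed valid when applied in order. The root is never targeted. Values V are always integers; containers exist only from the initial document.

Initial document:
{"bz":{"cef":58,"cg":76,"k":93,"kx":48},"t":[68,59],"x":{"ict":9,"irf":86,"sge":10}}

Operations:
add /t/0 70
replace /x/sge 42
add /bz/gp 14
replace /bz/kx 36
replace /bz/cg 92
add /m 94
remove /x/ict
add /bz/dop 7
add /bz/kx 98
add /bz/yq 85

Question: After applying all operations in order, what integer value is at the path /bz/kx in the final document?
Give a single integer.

Answer: 98

Derivation:
After op 1 (add /t/0 70): {"bz":{"cef":58,"cg":76,"k":93,"kx":48},"t":[70,68,59],"x":{"ict":9,"irf":86,"sge":10}}
After op 2 (replace /x/sge 42): {"bz":{"cef":58,"cg":76,"k":93,"kx":48},"t":[70,68,59],"x":{"ict":9,"irf":86,"sge":42}}
After op 3 (add /bz/gp 14): {"bz":{"cef":58,"cg":76,"gp":14,"k":93,"kx":48},"t":[70,68,59],"x":{"ict":9,"irf":86,"sge":42}}
After op 4 (replace /bz/kx 36): {"bz":{"cef":58,"cg":76,"gp":14,"k":93,"kx":36},"t":[70,68,59],"x":{"ict":9,"irf":86,"sge":42}}
After op 5 (replace /bz/cg 92): {"bz":{"cef":58,"cg":92,"gp":14,"k":93,"kx":36},"t":[70,68,59],"x":{"ict":9,"irf":86,"sge":42}}
After op 6 (add /m 94): {"bz":{"cef":58,"cg":92,"gp":14,"k":93,"kx":36},"m":94,"t":[70,68,59],"x":{"ict":9,"irf":86,"sge":42}}
After op 7 (remove /x/ict): {"bz":{"cef":58,"cg":92,"gp":14,"k":93,"kx":36},"m":94,"t":[70,68,59],"x":{"irf":86,"sge":42}}
After op 8 (add /bz/dop 7): {"bz":{"cef":58,"cg":92,"dop":7,"gp":14,"k":93,"kx":36},"m":94,"t":[70,68,59],"x":{"irf":86,"sge":42}}
After op 9 (add /bz/kx 98): {"bz":{"cef":58,"cg":92,"dop":7,"gp":14,"k":93,"kx":98},"m":94,"t":[70,68,59],"x":{"irf":86,"sge":42}}
After op 10 (add /bz/yq 85): {"bz":{"cef":58,"cg":92,"dop":7,"gp":14,"k":93,"kx":98,"yq":85},"m":94,"t":[70,68,59],"x":{"irf":86,"sge":42}}
Value at /bz/kx: 98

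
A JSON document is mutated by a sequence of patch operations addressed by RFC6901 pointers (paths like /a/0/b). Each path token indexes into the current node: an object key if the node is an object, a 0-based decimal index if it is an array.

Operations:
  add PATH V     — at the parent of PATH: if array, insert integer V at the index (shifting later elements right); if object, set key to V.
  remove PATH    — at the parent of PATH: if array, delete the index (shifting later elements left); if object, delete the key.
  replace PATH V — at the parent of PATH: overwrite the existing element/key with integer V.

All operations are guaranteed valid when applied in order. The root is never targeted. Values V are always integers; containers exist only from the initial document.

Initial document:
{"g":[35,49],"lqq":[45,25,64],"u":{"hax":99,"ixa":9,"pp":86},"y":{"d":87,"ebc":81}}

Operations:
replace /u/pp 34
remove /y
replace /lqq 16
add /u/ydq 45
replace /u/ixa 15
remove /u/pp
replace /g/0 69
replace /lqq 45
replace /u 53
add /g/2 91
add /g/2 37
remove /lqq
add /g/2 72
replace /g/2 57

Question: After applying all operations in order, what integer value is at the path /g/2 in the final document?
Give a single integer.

After op 1 (replace /u/pp 34): {"g":[35,49],"lqq":[45,25,64],"u":{"hax":99,"ixa":9,"pp":34},"y":{"d":87,"ebc":81}}
After op 2 (remove /y): {"g":[35,49],"lqq":[45,25,64],"u":{"hax":99,"ixa":9,"pp":34}}
After op 3 (replace /lqq 16): {"g":[35,49],"lqq":16,"u":{"hax":99,"ixa":9,"pp":34}}
After op 4 (add /u/ydq 45): {"g":[35,49],"lqq":16,"u":{"hax":99,"ixa":9,"pp":34,"ydq":45}}
After op 5 (replace /u/ixa 15): {"g":[35,49],"lqq":16,"u":{"hax":99,"ixa":15,"pp":34,"ydq":45}}
After op 6 (remove /u/pp): {"g":[35,49],"lqq":16,"u":{"hax":99,"ixa":15,"ydq":45}}
After op 7 (replace /g/0 69): {"g":[69,49],"lqq":16,"u":{"hax":99,"ixa":15,"ydq":45}}
After op 8 (replace /lqq 45): {"g":[69,49],"lqq":45,"u":{"hax":99,"ixa":15,"ydq":45}}
After op 9 (replace /u 53): {"g":[69,49],"lqq":45,"u":53}
After op 10 (add /g/2 91): {"g":[69,49,91],"lqq":45,"u":53}
After op 11 (add /g/2 37): {"g":[69,49,37,91],"lqq":45,"u":53}
After op 12 (remove /lqq): {"g":[69,49,37,91],"u":53}
After op 13 (add /g/2 72): {"g":[69,49,72,37,91],"u":53}
After op 14 (replace /g/2 57): {"g":[69,49,57,37,91],"u":53}
Value at /g/2: 57

Answer: 57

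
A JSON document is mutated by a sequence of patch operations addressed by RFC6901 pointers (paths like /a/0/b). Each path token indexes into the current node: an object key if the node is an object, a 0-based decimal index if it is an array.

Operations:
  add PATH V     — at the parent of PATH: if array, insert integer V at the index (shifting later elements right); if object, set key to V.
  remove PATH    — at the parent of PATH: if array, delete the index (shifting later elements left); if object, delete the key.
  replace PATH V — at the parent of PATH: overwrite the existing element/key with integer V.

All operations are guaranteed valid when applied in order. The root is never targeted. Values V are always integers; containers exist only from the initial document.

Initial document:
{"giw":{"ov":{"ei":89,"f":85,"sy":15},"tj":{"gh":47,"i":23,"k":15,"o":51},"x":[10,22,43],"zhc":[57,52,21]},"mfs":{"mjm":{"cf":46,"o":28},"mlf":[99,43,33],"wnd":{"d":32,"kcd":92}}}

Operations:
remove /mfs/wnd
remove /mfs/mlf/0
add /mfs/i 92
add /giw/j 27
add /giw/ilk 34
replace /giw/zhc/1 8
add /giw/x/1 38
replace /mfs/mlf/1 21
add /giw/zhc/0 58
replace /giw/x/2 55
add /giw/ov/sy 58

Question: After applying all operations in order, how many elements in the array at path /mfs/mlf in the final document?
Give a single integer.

Answer: 2

Derivation:
After op 1 (remove /mfs/wnd): {"giw":{"ov":{"ei":89,"f":85,"sy":15},"tj":{"gh":47,"i":23,"k":15,"o":51},"x":[10,22,43],"zhc":[57,52,21]},"mfs":{"mjm":{"cf":46,"o":28},"mlf":[99,43,33]}}
After op 2 (remove /mfs/mlf/0): {"giw":{"ov":{"ei":89,"f":85,"sy":15},"tj":{"gh":47,"i":23,"k":15,"o":51},"x":[10,22,43],"zhc":[57,52,21]},"mfs":{"mjm":{"cf":46,"o":28},"mlf":[43,33]}}
After op 3 (add /mfs/i 92): {"giw":{"ov":{"ei":89,"f":85,"sy":15},"tj":{"gh":47,"i":23,"k":15,"o":51},"x":[10,22,43],"zhc":[57,52,21]},"mfs":{"i":92,"mjm":{"cf":46,"o":28},"mlf":[43,33]}}
After op 4 (add /giw/j 27): {"giw":{"j":27,"ov":{"ei":89,"f":85,"sy":15},"tj":{"gh":47,"i":23,"k":15,"o":51},"x":[10,22,43],"zhc":[57,52,21]},"mfs":{"i":92,"mjm":{"cf":46,"o":28},"mlf":[43,33]}}
After op 5 (add /giw/ilk 34): {"giw":{"ilk":34,"j":27,"ov":{"ei":89,"f":85,"sy":15},"tj":{"gh":47,"i":23,"k":15,"o":51},"x":[10,22,43],"zhc":[57,52,21]},"mfs":{"i":92,"mjm":{"cf":46,"o":28},"mlf":[43,33]}}
After op 6 (replace /giw/zhc/1 8): {"giw":{"ilk":34,"j":27,"ov":{"ei":89,"f":85,"sy":15},"tj":{"gh":47,"i":23,"k":15,"o":51},"x":[10,22,43],"zhc":[57,8,21]},"mfs":{"i":92,"mjm":{"cf":46,"o":28},"mlf":[43,33]}}
After op 7 (add /giw/x/1 38): {"giw":{"ilk":34,"j":27,"ov":{"ei":89,"f":85,"sy":15},"tj":{"gh":47,"i":23,"k":15,"o":51},"x":[10,38,22,43],"zhc":[57,8,21]},"mfs":{"i":92,"mjm":{"cf":46,"o":28},"mlf":[43,33]}}
After op 8 (replace /mfs/mlf/1 21): {"giw":{"ilk":34,"j":27,"ov":{"ei":89,"f":85,"sy":15},"tj":{"gh":47,"i":23,"k":15,"o":51},"x":[10,38,22,43],"zhc":[57,8,21]},"mfs":{"i":92,"mjm":{"cf":46,"o":28},"mlf":[43,21]}}
After op 9 (add /giw/zhc/0 58): {"giw":{"ilk":34,"j":27,"ov":{"ei":89,"f":85,"sy":15},"tj":{"gh":47,"i":23,"k":15,"o":51},"x":[10,38,22,43],"zhc":[58,57,8,21]},"mfs":{"i":92,"mjm":{"cf":46,"o":28},"mlf":[43,21]}}
After op 10 (replace /giw/x/2 55): {"giw":{"ilk":34,"j":27,"ov":{"ei":89,"f":85,"sy":15},"tj":{"gh":47,"i":23,"k":15,"o":51},"x":[10,38,55,43],"zhc":[58,57,8,21]},"mfs":{"i":92,"mjm":{"cf":46,"o":28},"mlf":[43,21]}}
After op 11 (add /giw/ov/sy 58): {"giw":{"ilk":34,"j":27,"ov":{"ei":89,"f":85,"sy":58},"tj":{"gh":47,"i":23,"k":15,"o":51},"x":[10,38,55,43],"zhc":[58,57,8,21]},"mfs":{"i":92,"mjm":{"cf":46,"o":28},"mlf":[43,21]}}
Size at path /mfs/mlf: 2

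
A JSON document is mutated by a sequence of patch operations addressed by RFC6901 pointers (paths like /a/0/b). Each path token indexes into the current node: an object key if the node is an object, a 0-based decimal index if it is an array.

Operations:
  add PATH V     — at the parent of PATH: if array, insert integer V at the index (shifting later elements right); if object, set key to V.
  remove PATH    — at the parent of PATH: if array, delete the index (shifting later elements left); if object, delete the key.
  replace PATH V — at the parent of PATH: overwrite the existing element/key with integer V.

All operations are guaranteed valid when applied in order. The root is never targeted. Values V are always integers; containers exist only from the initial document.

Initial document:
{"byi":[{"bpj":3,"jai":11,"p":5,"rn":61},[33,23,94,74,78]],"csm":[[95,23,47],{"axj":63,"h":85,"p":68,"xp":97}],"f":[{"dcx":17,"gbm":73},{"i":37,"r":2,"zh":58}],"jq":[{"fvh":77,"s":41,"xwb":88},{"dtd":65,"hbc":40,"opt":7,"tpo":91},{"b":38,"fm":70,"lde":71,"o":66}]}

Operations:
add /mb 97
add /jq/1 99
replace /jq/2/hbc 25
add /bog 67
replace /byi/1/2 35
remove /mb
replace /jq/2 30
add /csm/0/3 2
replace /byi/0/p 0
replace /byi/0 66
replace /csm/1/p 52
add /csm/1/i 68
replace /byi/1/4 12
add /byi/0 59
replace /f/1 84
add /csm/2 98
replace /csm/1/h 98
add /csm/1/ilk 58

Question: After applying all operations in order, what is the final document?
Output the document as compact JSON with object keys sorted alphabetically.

Answer: {"bog":67,"byi":[59,66,[33,23,35,74,12]],"csm":[[95,23,47,2],{"axj":63,"h":98,"i":68,"ilk":58,"p":52,"xp":97},98],"f":[{"dcx":17,"gbm":73},84],"jq":[{"fvh":77,"s":41,"xwb":88},99,30,{"b":38,"fm":70,"lde":71,"o":66}]}

Derivation:
After op 1 (add /mb 97): {"byi":[{"bpj":3,"jai":11,"p":5,"rn":61},[33,23,94,74,78]],"csm":[[95,23,47],{"axj":63,"h":85,"p":68,"xp":97}],"f":[{"dcx":17,"gbm":73},{"i":37,"r":2,"zh":58}],"jq":[{"fvh":77,"s":41,"xwb":88},{"dtd":65,"hbc":40,"opt":7,"tpo":91},{"b":38,"fm":70,"lde":71,"o":66}],"mb":97}
After op 2 (add /jq/1 99): {"byi":[{"bpj":3,"jai":11,"p":5,"rn":61},[33,23,94,74,78]],"csm":[[95,23,47],{"axj":63,"h":85,"p":68,"xp":97}],"f":[{"dcx":17,"gbm":73},{"i":37,"r":2,"zh":58}],"jq":[{"fvh":77,"s":41,"xwb":88},99,{"dtd":65,"hbc":40,"opt":7,"tpo":91},{"b":38,"fm":70,"lde":71,"o":66}],"mb":97}
After op 3 (replace /jq/2/hbc 25): {"byi":[{"bpj":3,"jai":11,"p":5,"rn":61},[33,23,94,74,78]],"csm":[[95,23,47],{"axj":63,"h":85,"p":68,"xp":97}],"f":[{"dcx":17,"gbm":73},{"i":37,"r":2,"zh":58}],"jq":[{"fvh":77,"s":41,"xwb":88},99,{"dtd":65,"hbc":25,"opt":7,"tpo":91},{"b":38,"fm":70,"lde":71,"o":66}],"mb":97}
After op 4 (add /bog 67): {"bog":67,"byi":[{"bpj":3,"jai":11,"p":5,"rn":61},[33,23,94,74,78]],"csm":[[95,23,47],{"axj":63,"h":85,"p":68,"xp":97}],"f":[{"dcx":17,"gbm":73},{"i":37,"r":2,"zh":58}],"jq":[{"fvh":77,"s":41,"xwb":88},99,{"dtd":65,"hbc":25,"opt":7,"tpo":91},{"b":38,"fm":70,"lde":71,"o":66}],"mb":97}
After op 5 (replace /byi/1/2 35): {"bog":67,"byi":[{"bpj":3,"jai":11,"p":5,"rn":61},[33,23,35,74,78]],"csm":[[95,23,47],{"axj":63,"h":85,"p":68,"xp":97}],"f":[{"dcx":17,"gbm":73},{"i":37,"r":2,"zh":58}],"jq":[{"fvh":77,"s":41,"xwb":88},99,{"dtd":65,"hbc":25,"opt":7,"tpo":91},{"b":38,"fm":70,"lde":71,"o":66}],"mb":97}
After op 6 (remove /mb): {"bog":67,"byi":[{"bpj":3,"jai":11,"p":5,"rn":61},[33,23,35,74,78]],"csm":[[95,23,47],{"axj":63,"h":85,"p":68,"xp":97}],"f":[{"dcx":17,"gbm":73},{"i":37,"r":2,"zh":58}],"jq":[{"fvh":77,"s":41,"xwb":88},99,{"dtd":65,"hbc":25,"opt":7,"tpo":91},{"b":38,"fm":70,"lde":71,"o":66}]}
After op 7 (replace /jq/2 30): {"bog":67,"byi":[{"bpj":3,"jai":11,"p":5,"rn":61},[33,23,35,74,78]],"csm":[[95,23,47],{"axj":63,"h":85,"p":68,"xp":97}],"f":[{"dcx":17,"gbm":73},{"i":37,"r":2,"zh":58}],"jq":[{"fvh":77,"s":41,"xwb":88},99,30,{"b":38,"fm":70,"lde":71,"o":66}]}
After op 8 (add /csm/0/3 2): {"bog":67,"byi":[{"bpj":3,"jai":11,"p":5,"rn":61},[33,23,35,74,78]],"csm":[[95,23,47,2],{"axj":63,"h":85,"p":68,"xp":97}],"f":[{"dcx":17,"gbm":73},{"i":37,"r":2,"zh":58}],"jq":[{"fvh":77,"s":41,"xwb":88},99,30,{"b":38,"fm":70,"lde":71,"o":66}]}
After op 9 (replace /byi/0/p 0): {"bog":67,"byi":[{"bpj":3,"jai":11,"p":0,"rn":61},[33,23,35,74,78]],"csm":[[95,23,47,2],{"axj":63,"h":85,"p":68,"xp":97}],"f":[{"dcx":17,"gbm":73},{"i":37,"r":2,"zh":58}],"jq":[{"fvh":77,"s":41,"xwb":88},99,30,{"b":38,"fm":70,"lde":71,"o":66}]}
After op 10 (replace /byi/0 66): {"bog":67,"byi":[66,[33,23,35,74,78]],"csm":[[95,23,47,2],{"axj":63,"h":85,"p":68,"xp":97}],"f":[{"dcx":17,"gbm":73},{"i":37,"r":2,"zh":58}],"jq":[{"fvh":77,"s":41,"xwb":88},99,30,{"b":38,"fm":70,"lde":71,"o":66}]}
After op 11 (replace /csm/1/p 52): {"bog":67,"byi":[66,[33,23,35,74,78]],"csm":[[95,23,47,2],{"axj":63,"h":85,"p":52,"xp":97}],"f":[{"dcx":17,"gbm":73},{"i":37,"r":2,"zh":58}],"jq":[{"fvh":77,"s":41,"xwb":88},99,30,{"b":38,"fm":70,"lde":71,"o":66}]}
After op 12 (add /csm/1/i 68): {"bog":67,"byi":[66,[33,23,35,74,78]],"csm":[[95,23,47,2],{"axj":63,"h":85,"i":68,"p":52,"xp":97}],"f":[{"dcx":17,"gbm":73},{"i":37,"r":2,"zh":58}],"jq":[{"fvh":77,"s":41,"xwb":88},99,30,{"b":38,"fm":70,"lde":71,"o":66}]}
After op 13 (replace /byi/1/4 12): {"bog":67,"byi":[66,[33,23,35,74,12]],"csm":[[95,23,47,2],{"axj":63,"h":85,"i":68,"p":52,"xp":97}],"f":[{"dcx":17,"gbm":73},{"i":37,"r":2,"zh":58}],"jq":[{"fvh":77,"s":41,"xwb":88},99,30,{"b":38,"fm":70,"lde":71,"o":66}]}
After op 14 (add /byi/0 59): {"bog":67,"byi":[59,66,[33,23,35,74,12]],"csm":[[95,23,47,2],{"axj":63,"h":85,"i":68,"p":52,"xp":97}],"f":[{"dcx":17,"gbm":73},{"i":37,"r":2,"zh":58}],"jq":[{"fvh":77,"s":41,"xwb":88},99,30,{"b":38,"fm":70,"lde":71,"o":66}]}
After op 15 (replace /f/1 84): {"bog":67,"byi":[59,66,[33,23,35,74,12]],"csm":[[95,23,47,2],{"axj":63,"h":85,"i":68,"p":52,"xp":97}],"f":[{"dcx":17,"gbm":73},84],"jq":[{"fvh":77,"s":41,"xwb":88},99,30,{"b":38,"fm":70,"lde":71,"o":66}]}
After op 16 (add /csm/2 98): {"bog":67,"byi":[59,66,[33,23,35,74,12]],"csm":[[95,23,47,2],{"axj":63,"h":85,"i":68,"p":52,"xp":97},98],"f":[{"dcx":17,"gbm":73},84],"jq":[{"fvh":77,"s":41,"xwb":88},99,30,{"b":38,"fm":70,"lde":71,"o":66}]}
After op 17 (replace /csm/1/h 98): {"bog":67,"byi":[59,66,[33,23,35,74,12]],"csm":[[95,23,47,2],{"axj":63,"h":98,"i":68,"p":52,"xp":97},98],"f":[{"dcx":17,"gbm":73},84],"jq":[{"fvh":77,"s":41,"xwb":88},99,30,{"b":38,"fm":70,"lde":71,"o":66}]}
After op 18 (add /csm/1/ilk 58): {"bog":67,"byi":[59,66,[33,23,35,74,12]],"csm":[[95,23,47,2],{"axj":63,"h":98,"i":68,"ilk":58,"p":52,"xp":97},98],"f":[{"dcx":17,"gbm":73},84],"jq":[{"fvh":77,"s":41,"xwb":88},99,30,{"b":38,"fm":70,"lde":71,"o":66}]}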